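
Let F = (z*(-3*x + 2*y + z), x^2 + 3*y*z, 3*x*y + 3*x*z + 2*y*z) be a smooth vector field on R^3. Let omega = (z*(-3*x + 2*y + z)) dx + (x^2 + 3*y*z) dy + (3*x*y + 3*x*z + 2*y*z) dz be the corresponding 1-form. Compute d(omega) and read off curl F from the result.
d(omega) = (3*x - 3*y + 2*z) dy ∧ dz + (-3*x - y - z) dz ∧ dx + (2*x - 2*z) dx ∧ dy; curl F = (3*x - 3*y + 2*z, -3*x - y - z, 2*x - 2*z)

d omega = sum_{i<j} (∂f_j/∂x_i - ∂f_i/∂x_j) dx_i ∧ dx_j. Under the identification (dy ∧ dz, dz ∧ dx, dx ∧ dy) ↔ (e_x, e_y, e_z), the coefficients are exactly the components of curl F. Compute:
  ∂R/∂y - ∂Q/∂z = (3*x + 2*z) - (3*y) = 3*x - 3*y + 2*z
  ∂P/∂z - ∂R/∂x = (-3*x + 2*y + 2*z) - (3*y + 3*z) = -3*x - y - z
  ∂Q/∂x - ∂P/∂y = (2*x) - (2*z) = 2*x - 2*z.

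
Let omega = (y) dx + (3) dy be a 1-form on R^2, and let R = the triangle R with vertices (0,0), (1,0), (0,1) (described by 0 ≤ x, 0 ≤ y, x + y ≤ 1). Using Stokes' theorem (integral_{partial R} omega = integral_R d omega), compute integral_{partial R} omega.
integral_(partial R) omega = -1/2

Stokes: integral_partial_R omega = integral_R d omega with d omega = (∂Q/∂x - ∂P/∂y) dx ∧ dy.
  ∂Q/∂x = 0
  ∂P/∂y = 1
  integrand = ∂Q/∂x - ∂P/∂y = -1.
Integrating over R: integral_0^1 integral_0^{1-x} (-1) dy dx = -1/2.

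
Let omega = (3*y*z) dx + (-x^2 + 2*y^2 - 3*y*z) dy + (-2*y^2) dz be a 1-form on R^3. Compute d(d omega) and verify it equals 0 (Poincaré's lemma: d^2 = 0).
d(d omega) = 0

Step 1: d omega = sum_{i<j} (∂f_j/∂x_i - ∂f_i/∂x_j) dx_i ∧ dx_j:
  coeff of dx ∧ dy: -2*x - 3*z
  coeff of dx ∧ dz: -3*y
  coeff of dy ∧ dz: -y
Step 2: Apply d again to each 2-form coefficient. The only possible 3-form in R^3 is dx ∧ dy ∧ dz, with coefficient
  ∂(coeff of dy∧dz)/∂x - ∂(coeff of dx∧dz)/∂y + ∂(coeff of dx∧dy)/∂z
  = ∂/∂x (-y) - ∂/∂y (-3*y) + ∂/∂z (-2*x - 3*z).
Each of these terms simplifies to sums of mixed partials that cancel in pairs. The result is 0 (by equality of mixed partials for smooth functions — Schwarz / Clairaut).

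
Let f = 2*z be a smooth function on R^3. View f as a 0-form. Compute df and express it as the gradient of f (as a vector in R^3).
df = (0) dx + (0) dy + (2) dz; grad f = (0, 0, 2)

For a 0-form f, d f = (∂f/∂x) dx + (∂f/∂y) dy + (∂f/∂z) dz. The components of the vector representation are exactly the entries of grad f in Cartesian coordinates:
  ∂f/∂x = 0
  ∂f/∂y = 0
  ∂f/∂z = 2.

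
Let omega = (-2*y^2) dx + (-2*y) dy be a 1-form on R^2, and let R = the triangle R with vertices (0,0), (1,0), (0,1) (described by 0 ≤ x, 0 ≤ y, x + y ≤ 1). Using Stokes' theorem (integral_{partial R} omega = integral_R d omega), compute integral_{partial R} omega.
integral_(partial R) omega = 2/3

Stokes: integral_partial_R omega = integral_R d omega with d omega = (∂Q/∂x - ∂P/∂y) dx ∧ dy.
  ∂Q/∂x = 0
  ∂P/∂y = -4*y
  integrand = ∂Q/∂x - ∂P/∂y = 4*y.
Integrating over R: integral_0^1 integral_0^{1-x} (4*y) dy dx = 2/3.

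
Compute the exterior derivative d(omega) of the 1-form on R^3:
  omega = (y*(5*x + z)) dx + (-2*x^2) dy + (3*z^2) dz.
d(omega) = (-9*x - z) dx ∧ dy + (-y) dx ∧ dz

For a 1-form omega = sum_i f_i dx_i, the exterior derivative is
  d(omega) = sum_{i < j} (∂f_j/∂x_i - ∂f_i/∂x_j) dx_i ∧ dx_j.
  coefficient of dx ∧ dy: ∂f_2/∂x - ∂f_1/∂y = ∂(-2*x^2)/∂x - ∂(y*(5*x + z))/∂y = -9*x - z
  coefficient of dx ∧ dz: ∂f_3/∂x - ∂f_1/∂z = ∂(3*z^2)/∂x - ∂(y*(5*x + z))/∂z = -y
Assembling: d(omega) = (-9*x - z) dx ∧ dy + (-y) dx ∧ dz.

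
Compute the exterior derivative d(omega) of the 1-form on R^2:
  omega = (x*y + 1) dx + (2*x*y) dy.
d(omega) = (-x + 2*y) dx ∧ dy

For a 1-form omega = sum_i f_i dx_i, the exterior derivative is
  d(omega) = sum_{i < j} (∂f_j/∂x_i - ∂f_i/∂x_j) dx_i ∧ dx_j.
  coefficient of dx ∧ dy: ∂f_2/∂x - ∂f_1/∂y = ∂(2*x*y)/∂x - ∂(x*y + 1)/∂y = -x + 2*y
Assembling: d(omega) = (-x + 2*y) dx ∧ dy.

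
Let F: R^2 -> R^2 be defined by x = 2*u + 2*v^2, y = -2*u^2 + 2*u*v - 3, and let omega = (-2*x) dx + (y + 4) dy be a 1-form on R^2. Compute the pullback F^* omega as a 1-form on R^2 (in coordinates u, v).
F^* omega = (8*u^3 - 12*u^2*v + 4*u*v^2 - 12*u - 8*v^2 + 2*v) du + (-4*u^3 + 4*u^2*v - 16*u*v + 2*u - 16*v^3) dv

Using F^*(f dg) = (f ∘ F) d(g ∘ F), substitute each coordinate x_i by F_i(u, v) in f_i, and replace dx_i by d F_i = (∂F_i/∂u) du + (∂F_i/∂v) dv.
  For the x component: f_1(F) = -4*u - 4*v^2; d F_1 = (2) du + (4*v) dv
  For the y component: f_2(F) = -2*u^2 + 2*u*v + 1; d F_2 = (-4*u + 2*v) du + (2*u) dv
Combining and collecting du, dv coefficients:
  coeff of du: 8*u^3 - 12*u^2*v + 4*u*v^2 - 12*u - 8*v^2 + 2*v
  coeff of dv: -4*u^3 + 4*u^2*v - 16*u*v + 2*u - 16*v^3
F^* omega = (8*u^3 - 12*u^2*v + 4*u*v^2 - 12*u - 8*v^2 + 2*v) du + (-4*u^3 + 4*u^2*v - 16*u*v + 2*u - 16*v^3) dv.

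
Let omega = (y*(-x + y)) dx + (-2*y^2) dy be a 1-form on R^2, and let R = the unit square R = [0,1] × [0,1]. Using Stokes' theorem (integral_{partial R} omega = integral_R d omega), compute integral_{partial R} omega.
integral_(partial R) omega = -1/2

Stokes: integral_partial_R omega = integral_R d omega with d omega = (∂Q/∂x - ∂P/∂y) dx ∧ dy.
  ∂Q/∂x = 0
  ∂P/∂y = -x + 2*y
  integrand = ∂Q/∂x - ∂P/∂y = x - 2*y.
Integrating over R: integral_0^1 integral_0^1 (x - 2*y) dx dy = -1/2.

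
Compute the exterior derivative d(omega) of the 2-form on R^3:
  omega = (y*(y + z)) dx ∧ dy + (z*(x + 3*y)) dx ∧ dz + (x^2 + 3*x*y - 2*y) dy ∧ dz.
d(omega) = (2*x + 4*y - 3*z) dx ∧ dy ∧ dz

For a 2-form omega = sum_{i<j} g_{ij} dx_i ∧ dx_j, the exterior derivative is
  d(omega) = sum_{i<j} d(g_{ij}) ∧ dx_i ∧ dx_j = sum_{i<j, k} (∂g_{ij}/∂x_k) dx_k ∧ dx_i ∧ dx_j.
Expand each term, using dx_k ∧ dx_i ∧ dx_j = sgn(permutation) dx_{(a)} ∧ dx_{(b)} ∧ dx_{(c)} with (a < b < c) sorted:
  d(y*(y + z)) includes (∂/∂z)(y*(y + z)) dz = (y) dz, which multiplied by dx ∧ dy gives (y) dx ∧ dy ∧ dz
  d(z*(x + 3*y)) includes (∂/∂y)(z*(x + 3*y)) dy = (3*z) dy, which multiplied by dx ∧ dz gives (-3*z) dx ∧ dy ∧ dz
  d(x^2 + 3*x*y - 2*y) includes (∂/∂x)(x^2 + 3*x*y - 2*y) dx = (2*x + 3*y) dx, which multiplied by dy ∧ dz gives (2*x + 3*y) dx ∧ dy ∧ dz
Collecting like 3-forms: d(omega) = (2*x + 4*y - 3*z) dx ∧ dy ∧ dz.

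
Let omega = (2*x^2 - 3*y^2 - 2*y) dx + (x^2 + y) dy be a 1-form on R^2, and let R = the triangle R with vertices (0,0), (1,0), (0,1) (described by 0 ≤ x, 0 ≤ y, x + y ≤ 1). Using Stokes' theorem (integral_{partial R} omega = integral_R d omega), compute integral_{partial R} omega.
integral_(partial R) omega = 7/3

Stokes: integral_partial_R omega = integral_R d omega with d omega = (∂Q/∂x - ∂P/∂y) dx ∧ dy.
  ∂Q/∂x = 2*x
  ∂P/∂y = -6*y - 2
  integrand = ∂Q/∂x - ∂P/∂y = 2*x + 6*y + 2.
Integrating over R: integral_0^1 integral_0^{1-x} (2*x + 6*y + 2) dy dx = 7/3.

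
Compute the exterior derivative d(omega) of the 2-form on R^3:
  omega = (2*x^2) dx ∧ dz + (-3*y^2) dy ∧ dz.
d(omega) = 0

For a 2-form omega = sum_{i<j} g_{ij} dx_i ∧ dx_j, the exterior derivative is
  d(omega) = sum_{i<j} d(g_{ij}) ∧ dx_i ∧ dx_j = sum_{i<j, k} (∂g_{ij}/∂x_k) dx_k ∧ dx_i ∧ dx_j.
Expand each term, using dx_k ∧ dx_i ∧ dx_j = sgn(permutation) dx_{(a)} ∧ dx_{(b)} ∧ dx_{(c)} with (a < b < c) sorted:

Collecting like 3-forms: d(omega) = 0.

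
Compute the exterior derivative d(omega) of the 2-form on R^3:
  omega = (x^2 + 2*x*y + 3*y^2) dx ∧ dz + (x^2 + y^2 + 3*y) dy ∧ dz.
d(omega) = (-6*y) dx ∧ dy ∧ dz

For a 2-form omega = sum_{i<j} g_{ij} dx_i ∧ dx_j, the exterior derivative is
  d(omega) = sum_{i<j} d(g_{ij}) ∧ dx_i ∧ dx_j = sum_{i<j, k} (∂g_{ij}/∂x_k) dx_k ∧ dx_i ∧ dx_j.
Expand each term, using dx_k ∧ dx_i ∧ dx_j = sgn(permutation) dx_{(a)} ∧ dx_{(b)} ∧ dx_{(c)} with (a < b < c) sorted:
  d(x^2 + 2*x*y + 3*y^2) includes (∂/∂y)(x^2 + 2*x*y + 3*y^2) dy = (2*x + 6*y) dy, which multiplied by dx ∧ dz gives (-2*x - 6*y) dx ∧ dy ∧ dz
  d(x^2 + y^2 + 3*y) includes (∂/∂x)(x^2 + y^2 + 3*y) dx = (2*x) dx, which multiplied by dy ∧ dz gives (2*x) dx ∧ dy ∧ dz
Collecting like 3-forms: d(omega) = (-6*y) dx ∧ dy ∧ dz.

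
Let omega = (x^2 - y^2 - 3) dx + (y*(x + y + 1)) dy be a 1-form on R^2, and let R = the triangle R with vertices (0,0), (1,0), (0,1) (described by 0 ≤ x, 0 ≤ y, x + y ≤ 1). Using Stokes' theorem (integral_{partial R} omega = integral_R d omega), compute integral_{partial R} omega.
integral_(partial R) omega = 1/2

Stokes: integral_partial_R omega = integral_R d omega with d omega = (∂Q/∂x - ∂P/∂y) dx ∧ dy.
  ∂Q/∂x = y
  ∂P/∂y = -2*y
  integrand = ∂Q/∂x - ∂P/∂y = 3*y.
Integrating over R: integral_0^1 integral_0^{1-x} (3*y) dy dx = 1/2.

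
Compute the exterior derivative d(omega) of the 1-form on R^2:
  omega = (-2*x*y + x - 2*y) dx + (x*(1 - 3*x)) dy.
d(omega) = (3 - 4*x) dx ∧ dy

For a 1-form omega = sum_i f_i dx_i, the exterior derivative is
  d(omega) = sum_{i < j} (∂f_j/∂x_i - ∂f_i/∂x_j) dx_i ∧ dx_j.
  coefficient of dx ∧ dy: ∂f_2/∂x - ∂f_1/∂y = ∂(x*(1 - 3*x))/∂x - ∂(-2*x*y + x - 2*y)/∂y = 3 - 4*x
Assembling: d(omega) = (3 - 4*x) dx ∧ dy.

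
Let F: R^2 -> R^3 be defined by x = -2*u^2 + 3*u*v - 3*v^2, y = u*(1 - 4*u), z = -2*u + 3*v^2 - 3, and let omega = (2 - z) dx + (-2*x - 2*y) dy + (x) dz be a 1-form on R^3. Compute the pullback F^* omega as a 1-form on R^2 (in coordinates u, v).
F^* omega = (-96*u^3 + 48*u^2*v + 24*u^2 - 36*u*v^2 - 6*u*v - 22*u - 9*v^3 + 12*v^2 + 15*v) du + (-12*u^2*v + 6*u^2 + 9*u*v^2 - 12*u*v + 15*u - 30*v) dv

Using F^*(f dg) = (f ∘ F) d(g ∘ F), substitute each coordinate x_i by F_i(u, v) in f_i, and replace dx_i by d F_i = (∂F_i/∂u) du + (∂F_i/∂v) dv.
  For the x component: f_1(F) = 2*u - 3*v^2 + 5; d F_1 = (-4*u + 3*v) du + (3*u - 6*v) dv
  For the y component: f_2(F) = 12*u^2 - 6*u*v - 2*u + 6*v^2; d F_2 = (1 - 8*u) du + (0) dv
  For the z component: f_3(F) = -2*u^2 + 3*u*v - 3*v^2; d F_3 = (-2) du + (6*v) dv
Combining and collecting du, dv coefficients:
  coeff of du: -96*u^3 + 48*u^2*v + 24*u^2 - 36*u*v^2 - 6*u*v - 22*u - 9*v^3 + 12*v^2 + 15*v
  coeff of dv: -12*u^2*v + 6*u^2 + 9*u*v^2 - 12*u*v + 15*u - 30*v
F^* omega = (-96*u^3 + 48*u^2*v + 24*u^2 - 36*u*v^2 - 6*u*v - 22*u - 9*v^3 + 12*v^2 + 15*v) du + (-12*u^2*v + 6*u^2 + 9*u*v^2 - 12*u*v + 15*u - 30*v) dv.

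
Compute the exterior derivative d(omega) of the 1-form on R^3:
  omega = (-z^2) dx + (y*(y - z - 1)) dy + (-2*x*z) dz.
d(omega) = (y) dy ∧ dz

For a 1-form omega = sum_i f_i dx_i, the exterior derivative is
  d(omega) = sum_{i < j} (∂f_j/∂x_i - ∂f_i/∂x_j) dx_i ∧ dx_j.
  coefficient of dy ∧ dz: ∂f_3/∂y - ∂f_2/∂z = ∂(-2*x*z)/∂y - ∂(y*(y - z - 1))/∂z = y
Assembling: d(omega) = (y) dy ∧ dz.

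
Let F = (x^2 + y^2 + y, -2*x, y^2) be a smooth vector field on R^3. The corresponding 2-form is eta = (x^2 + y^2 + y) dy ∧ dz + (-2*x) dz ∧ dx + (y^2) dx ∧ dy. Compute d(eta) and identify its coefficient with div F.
d(eta) = (2*x) dx ∧ dy ∧ dz; div F = 2*x

For a 2-form in R^3 of the form above, applying d gives a 3-form with coefficient ∂P/∂x + ∂Q/∂y + ∂R/∂z:
  ∂P/∂x = 2*x
  ∂Q/∂y = 0
  ∂R/∂z = 0
Sum = 2*x, which is exactly div F.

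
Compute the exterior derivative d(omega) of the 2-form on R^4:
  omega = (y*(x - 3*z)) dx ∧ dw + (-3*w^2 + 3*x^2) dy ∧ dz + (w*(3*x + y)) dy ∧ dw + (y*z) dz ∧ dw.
d(omega) = (3*w - x + 3*z) dx ∧ dy ∧ dw + (3*y) dx ∧ dz ∧ dw + (6*x) dx ∧ dy ∧ dz + (-6*w + z) dy ∧ dz ∧ dw

For a 2-form omega = sum_{i<j} g_{ij} dx_i ∧ dx_j, the exterior derivative is
  d(omega) = sum_{i<j} d(g_{ij}) ∧ dx_i ∧ dx_j = sum_{i<j, k} (∂g_{ij}/∂x_k) dx_k ∧ dx_i ∧ dx_j.
Expand each term, using dx_k ∧ dx_i ∧ dx_j = sgn(permutation) dx_{(a)} ∧ dx_{(b)} ∧ dx_{(c)} with (a < b < c) sorted:
  d(y*(x - 3*z)) includes (∂/∂y)(y*(x - 3*z)) dy = (x - 3*z) dy, which multiplied by dx ∧ dw gives (-x + 3*z) dx ∧ dy ∧ dw
  d(y*(x - 3*z)) includes (∂/∂z)(y*(x - 3*z)) dz = (-3*y) dz, which multiplied by dx ∧ dw gives (3*y) dx ∧ dz ∧ dw
  d(-3*w^2 + 3*x^2) includes (∂/∂x)(-3*w^2 + 3*x^2) dx = (6*x) dx, which multiplied by dy ∧ dz gives (6*x) dx ∧ dy ∧ dz
  d(-3*w^2 + 3*x^2) includes (∂/∂w)(-3*w^2 + 3*x^2) dw = (-6*w) dw, which multiplied by dy ∧ dz gives (-6*w) dy ∧ dz ∧ dw
  d(w*(3*x + y)) includes (∂/∂x)(w*(3*x + y)) dx = (3*w) dx, which multiplied by dy ∧ dw gives (3*w) dx ∧ dy ∧ dw
  d(y*z) includes (∂/∂y)(y*z) dy = (z) dy, which multiplied by dz ∧ dw gives (z) dy ∧ dz ∧ dw
Collecting like 3-forms: d(omega) = (3*w - x + 3*z) dx ∧ dy ∧ dw + (3*y) dx ∧ dz ∧ dw + (6*x) dx ∧ dy ∧ dz + (-6*w + z) dy ∧ dz ∧ dw.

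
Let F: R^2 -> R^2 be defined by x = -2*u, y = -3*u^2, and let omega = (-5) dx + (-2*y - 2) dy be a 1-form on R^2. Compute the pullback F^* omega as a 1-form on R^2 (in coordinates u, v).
F^* omega = (-36*u^3 + 12*u + 10) du

Using F^*(f dg) = (f ∘ F) d(g ∘ F), substitute each coordinate x_i by F_i(u, v) in f_i, and replace dx_i by d F_i = (∂F_i/∂u) du + (∂F_i/∂v) dv.
  For the x component: f_1(F) = -5; d F_1 = (-2) du + (0) dv
  For the y component: f_2(F) = 6*u^2 - 2; d F_2 = (-6*u) du + (0) dv
Combining and collecting du, dv coefficients:
  coeff of du: -36*u^3 + 12*u + 10
  coeff of dv: 0
F^* omega = (-36*u^3 + 12*u + 10) du.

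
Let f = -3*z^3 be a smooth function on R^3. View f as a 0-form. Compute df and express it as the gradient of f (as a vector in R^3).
df = (0) dx + (0) dy + (-9*z^2) dz; grad f = (0, 0, -9*z^2)

For a 0-form f, d f = (∂f/∂x) dx + (∂f/∂y) dy + (∂f/∂z) dz. The components of the vector representation are exactly the entries of grad f in Cartesian coordinates:
  ∂f/∂x = 0
  ∂f/∂y = 0
  ∂f/∂z = -9*z^2.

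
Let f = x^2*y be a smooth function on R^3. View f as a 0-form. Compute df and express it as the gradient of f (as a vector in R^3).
df = (2*x*y) dx + (x^2) dy + (0) dz; grad f = (2*x*y, x^2, 0)

For a 0-form f, d f = (∂f/∂x) dx + (∂f/∂y) dy + (∂f/∂z) dz. The components of the vector representation are exactly the entries of grad f in Cartesian coordinates:
  ∂f/∂x = 2*x*y
  ∂f/∂y = x^2
  ∂f/∂z = 0.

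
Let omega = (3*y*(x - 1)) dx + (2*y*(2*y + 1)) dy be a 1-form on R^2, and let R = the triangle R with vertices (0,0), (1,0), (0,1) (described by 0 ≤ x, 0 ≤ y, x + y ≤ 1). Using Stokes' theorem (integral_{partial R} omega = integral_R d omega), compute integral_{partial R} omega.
integral_(partial R) omega = 1

Stokes: integral_partial_R omega = integral_R d omega with d omega = (∂Q/∂x - ∂P/∂y) dx ∧ dy.
  ∂Q/∂x = 0
  ∂P/∂y = 3*x - 3
  integrand = ∂Q/∂x - ∂P/∂y = 3 - 3*x.
Integrating over R: integral_0^1 integral_0^{1-x} (3 - 3*x) dy dx = 1.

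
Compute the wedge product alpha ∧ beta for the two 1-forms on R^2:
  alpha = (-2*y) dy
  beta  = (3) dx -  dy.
alpha ∧ beta = (6*y) dx ∧ dy

Distribute the wedge, using dx_i ∧ dx_j = -dx_j ∧ dx_i and dx_i ∧ dx_i = 0. For each pair (i, j) with i < j, the coefficient of dx_i ∧ dx_j in alpha ∧ beta is (alpha_i * beta_j - alpha_j * beta_i). Collecting: alpha ∧ beta = (6*y) dx ∧ dy.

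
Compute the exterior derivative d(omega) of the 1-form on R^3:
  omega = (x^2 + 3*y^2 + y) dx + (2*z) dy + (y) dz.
d(omega) = (-6*y - 1) dx ∧ dy + (-1) dy ∧ dz

For a 1-form omega = sum_i f_i dx_i, the exterior derivative is
  d(omega) = sum_{i < j} (∂f_j/∂x_i - ∂f_i/∂x_j) dx_i ∧ dx_j.
  coefficient of dx ∧ dy: ∂f_2/∂x - ∂f_1/∂y = ∂(2*z)/∂x - ∂(x^2 + 3*y^2 + y)/∂y = -6*y - 1
  coefficient of dy ∧ dz: ∂f_3/∂y - ∂f_2/∂z = ∂(y)/∂y - ∂(2*z)/∂z = -1
Assembling: d(omega) = (-6*y - 1) dx ∧ dy + (-1) dy ∧ dz.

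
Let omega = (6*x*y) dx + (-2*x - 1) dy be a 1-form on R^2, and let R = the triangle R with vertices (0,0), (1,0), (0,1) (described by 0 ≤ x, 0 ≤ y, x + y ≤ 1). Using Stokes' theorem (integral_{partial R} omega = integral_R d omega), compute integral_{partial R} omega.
integral_(partial R) omega = -2

Stokes: integral_partial_R omega = integral_R d omega with d omega = (∂Q/∂x - ∂P/∂y) dx ∧ dy.
  ∂Q/∂x = -2
  ∂P/∂y = 6*x
  integrand = ∂Q/∂x - ∂P/∂y = -6*x - 2.
Integrating over R: integral_0^1 integral_0^{1-x} (-6*x - 2) dy dx = -2.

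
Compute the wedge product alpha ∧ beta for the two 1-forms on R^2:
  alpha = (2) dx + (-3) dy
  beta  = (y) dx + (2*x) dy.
alpha ∧ beta = (4*x + 3*y) dx ∧ dy

Distribute the wedge, using dx_i ∧ dx_j = -dx_j ∧ dx_i and dx_i ∧ dx_i = 0. For each pair (i, j) with i < j, the coefficient of dx_i ∧ dx_j in alpha ∧ beta is (alpha_i * beta_j - alpha_j * beta_i). Collecting: alpha ∧ beta = (4*x + 3*y) dx ∧ dy.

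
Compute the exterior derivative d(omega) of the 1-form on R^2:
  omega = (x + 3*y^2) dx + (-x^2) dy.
d(omega) = (-2*x - 6*y) dx ∧ dy

For a 1-form omega = sum_i f_i dx_i, the exterior derivative is
  d(omega) = sum_{i < j} (∂f_j/∂x_i - ∂f_i/∂x_j) dx_i ∧ dx_j.
  coefficient of dx ∧ dy: ∂f_2/∂x - ∂f_1/∂y = ∂(-x^2)/∂x - ∂(x + 3*y^2)/∂y = -2*x - 6*y
Assembling: d(omega) = (-2*x - 6*y) dx ∧ dy.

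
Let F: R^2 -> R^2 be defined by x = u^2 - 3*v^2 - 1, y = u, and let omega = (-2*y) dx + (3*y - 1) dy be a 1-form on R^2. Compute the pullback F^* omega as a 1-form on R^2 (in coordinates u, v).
F^* omega = (-4*u^2 + 3*u - 1) du + (12*u*v) dv

Using F^*(f dg) = (f ∘ F) d(g ∘ F), substitute each coordinate x_i by F_i(u, v) in f_i, and replace dx_i by d F_i = (∂F_i/∂u) du + (∂F_i/∂v) dv.
  For the x component: f_1(F) = -2*u; d F_1 = (2*u) du + (-6*v) dv
  For the y component: f_2(F) = 3*u - 1; d F_2 = (1) du + (0) dv
Combining and collecting du, dv coefficients:
  coeff of du: -4*u^2 + 3*u - 1
  coeff of dv: 12*u*v
F^* omega = (-4*u^2 + 3*u - 1) du + (12*u*v) dv.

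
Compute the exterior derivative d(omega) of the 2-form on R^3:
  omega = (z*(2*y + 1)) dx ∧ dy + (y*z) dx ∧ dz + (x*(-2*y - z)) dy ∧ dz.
d(omega) = (1 - 2*z) dx ∧ dy ∧ dz

For a 2-form omega = sum_{i<j} g_{ij} dx_i ∧ dx_j, the exterior derivative is
  d(omega) = sum_{i<j} d(g_{ij}) ∧ dx_i ∧ dx_j = sum_{i<j, k} (∂g_{ij}/∂x_k) dx_k ∧ dx_i ∧ dx_j.
Expand each term, using dx_k ∧ dx_i ∧ dx_j = sgn(permutation) dx_{(a)} ∧ dx_{(b)} ∧ dx_{(c)} with (a < b < c) sorted:
  d(z*(2*y + 1)) includes (∂/∂z)(z*(2*y + 1)) dz = (2*y + 1) dz, which multiplied by dx ∧ dy gives (2*y + 1) dx ∧ dy ∧ dz
  d(y*z) includes (∂/∂y)(y*z) dy = (z) dy, which multiplied by dx ∧ dz gives (-z) dx ∧ dy ∧ dz
  d(x*(-2*y - z)) includes (∂/∂x)(x*(-2*y - z)) dx = (-2*y - z) dx, which multiplied by dy ∧ dz gives (-2*y - z) dx ∧ dy ∧ dz
Collecting like 3-forms: d(omega) = (1 - 2*z) dx ∧ dy ∧ dz.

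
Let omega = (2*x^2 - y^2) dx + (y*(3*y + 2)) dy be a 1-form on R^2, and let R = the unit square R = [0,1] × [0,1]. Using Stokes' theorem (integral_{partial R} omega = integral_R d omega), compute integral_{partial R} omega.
integral_(partial R) omega = 1

Stokes: integral_partial_R omega = integral_R d omega with d omega = (∂Q/∂x - ∂P/∂y) dx ∧ dy.
  ∂Q/∂x = 0
  ∂P/∂y = -2*y
  integrand = ∂Q/∂x - ∂P/∂y = 2*y.
Integrating over R: integral_0^1 integral_0^1 (2*y) dx dy = 1.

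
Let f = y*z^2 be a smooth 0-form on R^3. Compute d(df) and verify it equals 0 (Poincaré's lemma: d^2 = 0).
d(df) = 0

Step 1: df = sum_i (∂f/∂x_i) dx_i = (0) dx + (z^2) dy + (2*y*z) dz.
Step 2: Apply d again. Using the 1-form formula, the coefficient of dx ∧ dy in d(df) is ∂^2 f/∂x ∂y - ∂^2 f/∂y ∂x = (0) - (0) = 0 (equality of mixed partials for smooth f).
Similarly for dx ∧ dz and dy ∧ dz — all coefficients vanish. So d(df) = 0.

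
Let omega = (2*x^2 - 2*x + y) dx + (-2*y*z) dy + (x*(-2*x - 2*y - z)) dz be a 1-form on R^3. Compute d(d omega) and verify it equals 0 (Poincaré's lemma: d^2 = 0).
d(d omega) = 0

Step 1: d omega = sum_{i<j} (∂f_j/∂x_i - ∂f_i/∂x_j) dx_i ∧ dx_j:
  coeff of dx ∧ dy: -1
  coeff of dx ∧ dz: -4*x - 2*y - z
  coeff of dy ∧ dz: -2*x + 2*y
Step 2: Apply d again to each 2-form coefficient. The only possible 3-form in R^3 is dx ∧ dy ∧ dz, with coefficient
  ∂(coeff of dy∧dz)/∂x - ∂(coeff of dx∧dz)/∂y + ∂(coeff of dx∧dy)/∂z
  = ∂/∂x (-2*x + 2*y) - ∂/∂y (-4*x - 2*y - z) + ∂/∂z (-1).
Each of these terms simplifies to sums of mixed partials that cancel in pairs. The result is 0 (by equality of mixed partials for smooth functions — Schwarz / Clairaut).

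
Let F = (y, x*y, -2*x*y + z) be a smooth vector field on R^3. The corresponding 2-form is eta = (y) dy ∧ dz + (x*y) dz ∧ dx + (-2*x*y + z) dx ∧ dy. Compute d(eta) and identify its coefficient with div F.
d(eta) = (x + 1) dx ∧ dy ∧ dz; div F = x + 1

For a 2-form in R^3 of the form above, applying d gives a 3-form with coefficient ∂P/∂x + ∂Q/∂y + ∂R/∂z:
  ∂P/∂x = 0
  ∂Q/∂y = x
  ∂R/∂z = 1
Sum = x + 1, which is exactly div F.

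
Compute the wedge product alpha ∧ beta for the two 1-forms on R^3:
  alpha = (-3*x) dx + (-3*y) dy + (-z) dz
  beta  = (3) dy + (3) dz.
alpha ∧ beta = (-9*x) dx ∧ dy + (-9*x) dx ∧ dz + (-9*y + 3*z) dy ∧ dz

Distribute the wedge, using dx_i ∧ dx_j = -dx_j ∧ dx_i and dx_i ∧ dx_i = 0. For each pair (i, j) with i < j, the coefficient of dx_i ∧ dx_j in alpha ∧ beta is (alpha_i * beta_j - alpha_j * beta_i). Collecting: alpha ∧ beta = (-9*x) dx ∧ dy + (-9*x) dx ∧ dz + (-9*y + 3*z) dy ∧ dz.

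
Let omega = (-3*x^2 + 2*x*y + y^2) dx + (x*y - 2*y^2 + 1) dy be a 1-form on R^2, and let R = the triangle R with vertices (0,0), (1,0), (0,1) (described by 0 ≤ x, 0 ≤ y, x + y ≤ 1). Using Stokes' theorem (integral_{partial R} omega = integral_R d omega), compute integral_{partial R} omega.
integral_(partial R) omega = -1/2

Stokes: integral_partial_R omega = integral_R d omega with d omega = (∂Q/∂x - ∂P/∂y) dx ∧ dy.
  ∂Q/∂x = y
  ∂P/∂y = 2*x + 2*y
  integrand = ∂Q/∂x - ∂P/∂y = -2*x - y.
Integrating over R: integral_0^1 integral_0^{1-x} (-2*x - y) dy dx = -1/2.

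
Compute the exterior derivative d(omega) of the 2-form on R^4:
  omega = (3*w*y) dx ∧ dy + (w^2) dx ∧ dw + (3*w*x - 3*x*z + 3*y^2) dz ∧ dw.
d(omega) = (3*y) dx ∧ dy ∧ dw + (3*w - 3*z) dx ∧ dz ∧ dw + (6*y) dy ∧ dz ∧ dw

For a 2-form omega = sum_{i<j} g_{ij} dx_i ∧ dx_j, the exterior derivative is
  d(omega) = sum_{i<j} d(g_{ij}) ∧ dx_i ∧ dx_j = sum_{i<j, k} (∂g_{ij}/∂x_k) dx_k ∧ dx_i ∧ dx_j.
Expand each term, using dx_k ∧ dx_i ∧ dx_j = sgn(permutation) dx_{(a)} ∧ dx_{(b)} ∧ dx_{(c)} with (a < b < c) sorted:
  d(3*w*y) includes (∂/∂w)(3*w*y) dw = (3*y) dw, which multiplied by dx ∧ dy gives (3*y) dx ∧ dy ∧ dw
  d(3*w*x - 3*x*z + 3*y^2) includes (∂/∂x)(3*w*x - 3*x*z + 3*y^2) dx = (3*w - 3*z) dx, which multiplied by dz ∧ dw gives (3*w - 3*z) dx ∧ dz ∧ dw
  d(3*w*x - 3*x*z + 3*y^2) includes (∂/∂y)(3*w*x - 3*x*z + 3*y^2) dy = (6*y) dy, which multiplied by dz ∧ dw gives (6*y) dy ∧ dz ∧ dw
Collecting like 3-forms: d(omega) = (3*y) dx ∧ dy ∧ dw + (3*w - 3*z) dx ∧ dz ∧ dw + (6*y) dy ∧ dz ∧ dw.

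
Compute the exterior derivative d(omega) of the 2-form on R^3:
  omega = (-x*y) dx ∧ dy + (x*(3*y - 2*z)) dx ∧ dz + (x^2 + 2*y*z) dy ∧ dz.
d(omega) = (-x) dx ∧ dy ∧ dz

For a 2-form omega = sum_{i<j} g_{ij} dx_i ∧ dx_j, the exterior derivative is
  d(omega) = sum_{i<j} d(g_{ij}) ∧ dx_i ∧ dx_j = sum_{i<j, k} (∂g_{ij}/∂x_k) dx_k ∧ dx_i ∧ dx_j.
Expand each term, using dx_k ∧ dx_i ∧ dx_j = sgn(permutation) dx_{(a)} ∧ dx_{(b)} ∧ dx_{(c)} with (a < b < c) sorted:
  d(x*(3*y - 2*z)) includes (∂/∂y)(x*(3*y - 2*z)) dy = (3*x) dy, which multiplied by dx ∧ dz gives (-3*x) dx ∧ dy ∧ dz
  d(x^2 + 2*y*z) includes (∂/∂x)(x^2 + 2*y*z) dx = (2*x) dx, which multiplied by dy ∧ dz gives (2*x) dx ∧ dy ∧ dz
Collecting like 3-forms: d(omega) = (-x) dx ∧ dy ∧ dz.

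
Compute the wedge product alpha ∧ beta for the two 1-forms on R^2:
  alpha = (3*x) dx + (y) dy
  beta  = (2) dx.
alpha ∧ beta = (-2*y) dx ∧ dy

Distribute the wedge, using dx_i ∧ dx_j = -dx_j ∧ dx_i and dx_i ∧ dx_i = 0. For each pair (i, j) with i < j, the coefficient of dx_i ∧ dx_j in alpha ∧ beta is (alpha_i * beta_j - alpha_j * beta_i). Collecting: alpha ∧ beta = (-2*y) dx ∧ dy.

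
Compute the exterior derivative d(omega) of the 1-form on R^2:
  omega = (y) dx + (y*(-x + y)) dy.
d(omega) = (-y - 1) dx ∧ dy

For a 1-form omega = sum_i f_i dx_i, the exterior derivative is
  d(omega) = sum_{i < j} (∂f_j/∂x_i - ∂f_i/∂x_j) dx_i ∧ dx_j.
  coefficient of dx ∧ dy: ∂f_2/∂x - ∂f_1/∂y = ∂(y*(-x + y))/∂x - ∂(y)/∂y = -y - 1
Assembling: d(omega) = (-y - 1) dx ∧ dy.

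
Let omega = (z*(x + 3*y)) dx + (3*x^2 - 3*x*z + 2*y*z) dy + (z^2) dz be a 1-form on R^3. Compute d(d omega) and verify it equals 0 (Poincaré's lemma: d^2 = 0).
d(d omega) = 0

Step 1: d omega = sum_{i<j} (∂f_j/∂x_i - ∂f_i/∂x_j) dx_i ∧ dx_j:
  coeff of dx ∧ dy: 6*x - 6*z
  coeff of dx ∧ dz: -x - 3*y
  coeff of dy ∧ dz: 3*x - 2*y
Step 2: Apply d again to each 2-form coefficient. The only possible 3-form in R^3 is dx ∧ dy ∧ dz, with coefficient
  ∂(coeff of dy∧dz)/∂x - ∂(coeff of dx∧dz)/∂y + ∂(coeff of dx∧dy)/∂z
  = ∂/∂x (3*x - 2*y) - ∂/∂y (-x - 3*y) + ∂/∂z (6*x - 6*z).
Each of these terms simplifies to sums of mixed partials that cancel in pairs. The result is 0 (by equality of mixed partials for smooth functions — Schwarz / Clairaut).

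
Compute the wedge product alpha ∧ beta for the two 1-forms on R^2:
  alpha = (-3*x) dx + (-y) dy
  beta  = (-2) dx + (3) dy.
alpha ∧ beta = (-9*x - 2*y) dx ∧ dy

Distribute the wedge, using dx_i ∧ dx_j = -dx_j ∧ dx_i and dx_i ∧ dx_i = 0. For each pair (i, j) with i < j, the coefficient of dx_i ∧ dx_j in alpha ∧ beta is (alpha_i * beta_j - alpha_j * beta_i). Collecting: alpha ∧ beta = (-9*x - 2*y) dx ∧ dy.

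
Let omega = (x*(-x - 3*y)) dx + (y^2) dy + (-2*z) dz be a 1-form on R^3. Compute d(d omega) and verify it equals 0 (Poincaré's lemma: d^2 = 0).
d(d omega) = 0

Step 1: d omega = sum_{i<j} (∂f_j/∂x_i - ∂f_i/∂x_j) dx_i ∧ dx_j:
  coeff of dx ∧ dy: 3*x
  coeff of dx ∧ dz: 0
  coeff of dy ∧ dz: 0
Step 2: Apply d again to each 2-form coefficient. The only possible 3-form in R^3 is dx ∧ dy ∧ dz, with coefficient
  ∂(coeff of dy∧dz)/∂x - ∂(coeff of dx∧dz)/∂y + ∂(coeff of dx∧dy)/∂z
  = ∂/∂x (0) - ∂/∂y (0) + ∂/∂z (3*x).
Each of these terms simplifies to sums of mixed partials that cancel in pairs. The result is 0 (by equality of mixed partials for smooth functions — Schwarz / Clairaut).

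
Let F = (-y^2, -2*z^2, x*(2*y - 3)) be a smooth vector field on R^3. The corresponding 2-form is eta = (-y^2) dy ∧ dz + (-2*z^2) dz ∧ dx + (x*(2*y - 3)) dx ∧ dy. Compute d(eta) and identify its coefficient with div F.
d(eta) = (0) dx ∧ dy ∧ dz; div F = 0

For a 2-form in R^3 of the form above, applying d gives a 3-form with coefficient ∂P/∂x + ∂Q/∂y + ∂R/∂z:
  ∂P/∂x = 0
  ∂Q/∂y = 0
  ∂R/∂z = 0
Sum = 0, which is exactly div F.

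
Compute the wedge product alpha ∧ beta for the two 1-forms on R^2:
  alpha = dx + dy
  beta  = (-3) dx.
alpha ∧ beta = (3) dx ∧ dy

Distribute the wedge, using dx_i ∧ dx_j = -dx_j ∧ dx_i and dx_i ∧ dx_i = 0. For each pair (i, j) with i < j, the coefficient of dx_i ∧ dx_j in alpha ∧ beta is (alpha_i * beta_j - alpha_j * beta_i). Collecting: alpha ∧ beta = (3) dx ∧ dy.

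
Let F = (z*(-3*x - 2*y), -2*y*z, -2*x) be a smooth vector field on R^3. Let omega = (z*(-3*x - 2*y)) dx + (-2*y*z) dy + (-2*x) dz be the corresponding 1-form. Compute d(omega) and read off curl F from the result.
d(omega) = (2*y) dy ∧ dz + (-3*x - 2*y + 2) dz ∧ dx + (2*z) dx ∧ dy; curl F = (2*y, -3*x - 2*y + 2, 2*z)

d omega = sum_{i<j} (∂f_j/∂x_i - ∂f_i/∂x_j) dx_i ∧ dx_j. Under the identification (dy ∧ dz, dz ∧ dx, dx ∧ dy) ↔ (e_x, e_y, e_z), the coefficients are exactly the components of curl F. Compute:
  ∂R/∂y - ∂Q/∂z = (0) - (-2*y) = 2*y
  ∂P/∂z - ∂R/∂x = (-3*x - 2*y) - (-2) = -3*x - 2*y + 2
  ∂Q/∂x - ∂P/∂y = (0) - (-2*z) = 2*z.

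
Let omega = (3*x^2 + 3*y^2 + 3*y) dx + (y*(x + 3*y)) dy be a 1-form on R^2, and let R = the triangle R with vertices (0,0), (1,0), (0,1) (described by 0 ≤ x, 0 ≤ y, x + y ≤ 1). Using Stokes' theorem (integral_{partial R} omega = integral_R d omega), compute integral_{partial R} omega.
integral_(partial R) omega = -7/3

Stokes: integral_partial_R omega = integral_R d omega with d omega = (∂Q/∂x - ∂P/∂y) dx ∧ dy.
  ∂Q/∂x = y
  ∂P/∂y = 6*y + 3
  integrand = ∂Q/∂x - ∂P/∂y = -5*y - 3.
Integrating over R: integral_0^1 integral_0^{1-x} (-5*y - 3) dy dx = -7/3.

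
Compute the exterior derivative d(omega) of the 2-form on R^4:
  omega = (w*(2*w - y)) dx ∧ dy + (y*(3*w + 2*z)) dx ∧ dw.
d(omega) = (w - y - 2*z) dx ∧ dy ∧ dw + (-2*y) dx ∧ dz ∧ dw

For a 2-form omega = sum_{i<j} g_{ij} dx_i ∧ dx_j, the exterior derivative is
  d(omega) = sum_{i<j} d(g_{ij}) ∧ dx_i ∧ dx_j = sum_{i<j, k} (∂g_{ij}/∂x_k) dx_k ∧ dx_i ∧ dx_j.
Expand each term, using dx_k ∧ dx_i ∧ dx_j = sgn(permutation) dx_{(a)} ∧ dx_{(b)} ∧ dx_{(c)} with (a < b < c) sorted:
  d(w*(2*w - y)) includes (∂/∂w)(w*(2*w - y)) dw = (4*w - y) dw, which multiplied by dx ∧ dy gives (4*w - y) dx ∧ dy ∧ dw
  d(y*(3*w + 2*z)) includes (∂/∂y)(y*(3*w + 2*z)) dy = (3*w + 2*z) dy, which multiplied by dx ∧ dw gives (-3*w - 2*z) dx ∧ dy ∧ dw
  d(y*(3*w + 2*z)) includes (∂/∂z)(y*(3*w + 2*z)) dz = (2*y) dz, which multiplied by dx ∧ dw gives (-2*y) dx ∧ dz ∧ dw
Collecting like 3-forms: d(omega) = (w - y - 2*z) dx ∧ dy ∧ dw + (-2*y) dx ∧ dz ∧ dw.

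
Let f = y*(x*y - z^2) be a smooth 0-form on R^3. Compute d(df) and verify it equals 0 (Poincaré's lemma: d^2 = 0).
d(df) = 0

Step 1: df = sum_i (∂f/∂x_i) dx_i = (y^2) dx + (2*x*y - z^2) dy + (-2*y*z) dz.
Step 2: Apply d again. Using the 1-form formula, the coefficient of dx ∧ dy in d(df) is ∂^2 f/∂x ∂y - ∂^2 f/∂y ∂x = (2*y) - (2*y) = 0 (equality of mixed partials for smooth f).
Similarly for dx ∧ dz and dy ∧ dz — all coefficients vanish. So d(df) = 0.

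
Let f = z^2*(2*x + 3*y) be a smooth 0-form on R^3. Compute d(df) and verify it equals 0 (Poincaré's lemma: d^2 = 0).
d(df) = 0

Step 1: df = sum_i (∂f/∂x_i) dx_i = (2*z^2) dx + (3*z^2) dy + (2*z*(2*x + 3*y)) dz.
Step 2: Apply d again. Using the 1-form formula, the coefficient of dx ∧ dy in d(df) is ∂^2 f/∂x ∂y - ∂^2 f/∂y ∂x = (0) - (0) = 0 (equality of mixed partials for smooth f).
Similarly for dx ∧ dz and dy ∧ dz — all coefficients vanish. So d(df) = 0.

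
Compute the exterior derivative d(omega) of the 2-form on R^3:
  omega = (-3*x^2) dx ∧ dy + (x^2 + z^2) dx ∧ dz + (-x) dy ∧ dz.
d(omega) = (-1) dx ∧ dy ∧ dz

For a 2-form omega = sum_{i<j} g_{ij} dx_i ∧ dx_j, the exterior derivative is
  d(omega) = sum_{i<j} d(g_{ij}) ∧ dx_i ∧ dx_j = sum_{i<j, k} (∂g_{ij}/∂x_k) dx_k ∧ dx_i ∧ dx_j.
Expand each term, using dx_k ∧ dx_i ∧ dx_j = sgn(permutation) dx_{(a)} ∧ dx_{(b)} ∧ dx_{(c)} with (a < b < c) sorted:
  d(-x) includes (∂/∂x)(-x) dx = (-1) dx, which multiplied by dy ∧ dz gives (-1) dx ∧ dy ∧ dz
Collecting like 3-forms: d(omega) = (-1) dx ∧ dy ∧ dz.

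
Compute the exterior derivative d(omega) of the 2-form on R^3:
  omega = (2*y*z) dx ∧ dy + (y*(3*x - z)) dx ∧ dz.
d(omega) = (-3*x + 2*y + z) dx ∧ dy ∧ dz

For a 2-form omega = sum_{i<j} g_{ij} dx_i ∧ dx_j, the exterior derivative is
  d(omega) = sum_{i<j} d(g_{ij}) ∧ dx_i ∧ dx_j = sum_{i<j, k} (∂g_{ij}/∂x_k) dx_k ∧ dx_i ∧ dx_j.
Expand each term, using dx_k ∧ dx_i ∧ dx_j = sgn(permutation) dx_{(a)} ∧ dx_{(b)} ∧ dx_{(c)} with (a < b < c) sorted:
  d(2*y*z) includes (∂/∂z)(2*y*z) dz = (2*y) dz, which multiplied by dx ∧ dy gives (2*y) dx ∧ dy ∧ dz
  d(y*(3*x - z)) includes (∂/∂y)(y*(3*x - z)) dy = (3*x - z) dy, which multiplied by dx ∧ dz gives (-3*x + z) dx ∧ dy ∧ dz
Collecting like 3-forms: d(omega) = (-3*x + 2*y + z) dx ∧ dy ∧ dz.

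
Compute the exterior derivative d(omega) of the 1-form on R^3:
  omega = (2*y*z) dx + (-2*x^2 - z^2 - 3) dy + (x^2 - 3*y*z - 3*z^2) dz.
d(omega) = (-4*x - 2*z) dx ∧ dy + (2*x - 2*y) dx ∧ dz + (-z) dy ∧ dz

For a 1-form omega = sum_i f_i dx_i, the exterior derivative is
  d(omega) = sum_{i < j} (∂f_j/∂x_i - ∂f_i/∂x_j) dx_i ∧ dx_j.
  coefficient of dx ∧ dy: ∂f_2/∂x - ∂f_1/∂y = ∂(-2*x^2 - z^2 - 3)/∂x - ∂(2*y*z)/∂y = -4*x - 2*z
  coefficient of dx ∧ dz: ∂f_3/∂x - ∂f_1/∂z = ∂(x^2 - 3*y*z - 3*z^2)/∂x - ∂(2*y*z)/∂z = 2*x - 2*y
  coefficient of dy ∧ dz: ∂f_3/∂y - ∂f_2/∂z = ∂(x^2 - 3*y*z - 3*z^2)/∂y - ∂(-2*x^2 - z^2 - 3)/∂z = -z
Assembling: d(omega) = (-4*x - 2*z) dx ∧ dy + (2*x - 2*y) dx ∧ dz + (-z) dy ∧ dz.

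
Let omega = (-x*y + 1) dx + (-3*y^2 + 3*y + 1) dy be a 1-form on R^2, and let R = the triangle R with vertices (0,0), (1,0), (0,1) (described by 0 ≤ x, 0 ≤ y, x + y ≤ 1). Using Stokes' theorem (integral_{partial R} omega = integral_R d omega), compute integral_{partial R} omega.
integral_(partial R) omega = 1/6

Stokes: integral_partial_R omega = integral_R d omega with d omega = (∂Q/∂x - ∂P/∂y) dx ∧ dy.
  ∂Q/∂x = 0
  ∂P/∂y = -x
  integrand = ∂Q/∂x - ∂P/∂y = x.
Integrating over R: integral_0^1 integral_0^{1-x} (x) dy dx = 1/6.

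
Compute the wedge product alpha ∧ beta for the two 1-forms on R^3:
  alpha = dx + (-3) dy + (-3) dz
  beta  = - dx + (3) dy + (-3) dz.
alpha ∧ beta = (-6) dx ∧ dz + (18) dy ∧ dz

Distribute the wedge, using dx_i ∧ dx_j = -dx_j ∧ dx_i and dx_i ∧ dx_i = 0. For each pair (i, j) with i < j, the coefficient of dx_i ∧ dx_j in alpha ∧ beta is (alpha_i * beta_j - alpha_j * beta_i). Collecting: alpha ∧ beta = (-6) dx ∧ dz + (18) dy ∧ dz.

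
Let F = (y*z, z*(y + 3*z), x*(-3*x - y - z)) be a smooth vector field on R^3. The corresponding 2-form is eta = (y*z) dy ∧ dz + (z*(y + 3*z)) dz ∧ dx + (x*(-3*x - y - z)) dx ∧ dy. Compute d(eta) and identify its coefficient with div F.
d(eta) = (-x + z) dx ∧ dy ∧ dz; div F = -x + z

For a 2-form in R^3 of the form above, applying d gives a 3-form with coefficient ∂P/∂x + ∂Q/∂y + ∂R/∂z:
  ∂P/∂x = 0
  ∂Q/∂y = z
  ∂R/∂z = -x
Sum = -x + z, which is exactly div F.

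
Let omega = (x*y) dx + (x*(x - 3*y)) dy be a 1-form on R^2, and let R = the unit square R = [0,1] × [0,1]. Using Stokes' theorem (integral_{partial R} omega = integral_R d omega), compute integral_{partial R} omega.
integral_(partial R) omega = -1

Stokes: integral_partial_R omega = integral_R d omega with d omega = (∂Q/∂x - ∂P/∂y) dx ∧ dy.
  ∂Q/∂x = 2*x - 3*y
  ∂P/∂y = x
  integrand = ∂Q/∂x - ∂P/∂y = x - 3*y.
Integrating over R: integral_0^1 integral_0^1 (x - 3*y) dx dy = -1.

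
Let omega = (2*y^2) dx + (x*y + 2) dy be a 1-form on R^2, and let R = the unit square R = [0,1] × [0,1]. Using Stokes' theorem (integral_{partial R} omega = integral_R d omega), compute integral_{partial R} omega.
integral_(partial R) omega = -3/2

Stokes: integral_partial_R omega = integral_R d omega with d omega = (∂Q/∂x - ∂P/∂y) dx ∧ dy.
  ∂Q/∂x = y
  ∂P/∂y = 4*y
  integrand = ∂Q/∂x - ∂P/∂y = -3*y.
Integrating over R: integral_0^1 integral_0^1 (-3*y) dx dy = -3/2.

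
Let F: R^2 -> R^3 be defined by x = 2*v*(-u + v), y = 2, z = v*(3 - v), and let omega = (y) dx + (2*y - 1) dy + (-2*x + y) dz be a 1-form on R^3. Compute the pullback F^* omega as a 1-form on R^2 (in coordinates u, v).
F^* omega = (-4*v) du + (-8*u*v^2 + 12*u*v - 4*u + 8*v^3 - 12*v^2 + 4*v + 6) dv

Using F^*(f dg) = (f ∘ F) d(g ∘ F), substitute each coordinate x_i by F_i(u, v) in f_i, and replace dx_i by d F_i = (∂F_i/∂u) du + (∂F_i/∂v) dv.
  For the x component: f_1(F) = 2; d F_1 = (-2*v) du + (-2*u + 4*v) dv
  For the y component: f_2(F) = 3; d F_2 = (0) du + (0) dv
  For the z component: f_3(F) = 4*u*v - 4*v^2 + 2; d F_3 = (0) du + (3 - 2*v) dv
Combining and collecting du, dv coefficients:
  coeff of du: -4*v
  coeff of dv: -8*u*v^2 + 12*u*v - 4*u + 8*v^3 - 12*v^2 + 4*v + 6
F^* omega = (-4*v) du + (-8*u*v^2 + 12*u*v - 4*u + 8*v^3 - 12*v^2 + 4*v + 6) dv.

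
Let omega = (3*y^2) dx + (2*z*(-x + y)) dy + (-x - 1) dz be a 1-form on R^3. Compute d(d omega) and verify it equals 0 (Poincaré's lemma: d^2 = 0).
d(d omega) = 0

Step 1: d omega = sum_{i<j} (∂f_j/∂x_i - ∂f_i/∂x_j) dx_i ∧ dx_j:
  coeff of dx ∧ dy: -6*y - 2*z
  coeff of dx ∧ dz: -1
  coeff of dy ∧ dz: 2*x - 2*y
Step 2: Apply d again to each 2-form coefficient. The only possible 3-form in R^3 is dx ∧ dy ∧ dz, with coefficient
  ∂(coeff of dy∧dz)/∂x - ∂(coeff of dx∧dz)/∂y + ∂(coeff of dx∧dy)/∂z
  = ∂/∂x (2*x - 2*y) - ∂/∂y (-1) + ∂/∂z (-6*y - 2*z).
Each of these terms simplifies to sums of mixed partials that cancel in pairs. The result is 0 (by equality of mixed partials for smooth functions — Schwarz / Clairaut).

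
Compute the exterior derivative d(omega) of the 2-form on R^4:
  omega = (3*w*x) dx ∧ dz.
d(omega) = (3*x) dx ∧ dz ∧ dw

For a 2-form omega = sum_{i<j} g_{ij} dx_i ∧ dx_j, the exterior derivative is
  d(omega) = sum_{i<j} d(g_{ij}) ∧ dx_i ∧ dx_j = sum_{i<j, k} (∂g_{ij}/∂x_k) dx_k ∧ dx_i ∧ dx_j.
Expand each term, using dx_k ∧ dx_i ∧ dx_j = sgn(permutation) dx_{(a)} ∧ dx_{(b)} ∧ dx_{(c)} with (a < b < c) sorted:
  d(3*w*x) includes (∂/∂w)(3*w*x) dw = (3*x) dw, which multiplied by dx ∧ dz gives (3*x) dx ∧ dz ∧ dw
Collecting like 3-forms: d(omega) = (3*x) dx ∧ dz ∧ dw.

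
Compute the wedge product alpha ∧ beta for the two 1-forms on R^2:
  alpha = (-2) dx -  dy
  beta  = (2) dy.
alpha ∧ beta = (-4) dx ∧ dy

Distribute the wedge, using dx_i ∧ dx_j = -dx_j ∧ dx_i and dx_i ∧ dx_i = 0. For each pair (i, j) with i < j, the coefficient of dx_i ∧ dx_j in alpha ∧ beta is (alpha_i * beta_j - alpha_j * beta_i). Collecting: alpha ∧ beta = (-4) dx ∧ dy.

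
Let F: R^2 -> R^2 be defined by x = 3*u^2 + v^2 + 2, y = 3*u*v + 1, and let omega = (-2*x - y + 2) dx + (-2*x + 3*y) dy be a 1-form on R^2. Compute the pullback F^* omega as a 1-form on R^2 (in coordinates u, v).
F^* omega = (-36*u^3 - 36*u^2*v + 15*u*v^2 - 18*u - 6*v^3 - 3*v) du + (-18*u^3 + 15*u^2*v - 12*u*v^2 - 3*u - 4*v^3 - 6*v) dv

Using F^*(f dg) = (f ∘ F) d(g ∘ F), substitute each coordinate x_i by F_i(u, v) in f_i, and replace dx_i by d F_i = (∂F_i/∂u) du + (∂F_i/∂v) dv.
  For the x component: f_1(F) = -6*u^2 - 3*u*v - 2*v^2 - 3; d F_1 = (6*u) du + (2*v) dv
  For the y component: f_2(F) = -6*u^2 + 9*u*v - 2*v^2 - 1; d F_2 = (3*v) du + (3*u) dv
Combining and collecting du, dv coefficients:
  coeff of du: -36*u^3 - 36*u^2*v + 15*u*v^2 - 18*u - 6*v^3 - 3*v
  coeff of dv: -18*u^3 + 15*u^2*v - 12*u*v^2 - 3*u - 4*v^3 - 6*v
F^* omega = (-36*u^3 - 36*u^2*v + 15*u*v^2 - 18*u - 6*v^3 - 3*v) du + (-18*u^3 + 15*u^2*v - 12*u*v^2 - 3*u - 4*v^3 - 6*v) dv.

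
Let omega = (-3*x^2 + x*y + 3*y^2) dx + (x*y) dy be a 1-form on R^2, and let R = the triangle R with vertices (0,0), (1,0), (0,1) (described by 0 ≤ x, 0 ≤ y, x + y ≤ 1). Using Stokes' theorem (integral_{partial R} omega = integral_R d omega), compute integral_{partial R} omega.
integral_(partial R) omega = -1

Stokes: integral_partial_R omega = integral_R d omega with d omega = (∂Q/∂x - ∂P/∂y) dx ∧ dy.
  ∂Q/∂x = y
  ∂P/∂y = x + 6*y
  integrand = ∂Q/∂x - ∂P/∂y = -x - 5*y.
Integrating over R: integral_0^1 integral_0^{1-x} (-x - 5*y) dy dx = -1.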